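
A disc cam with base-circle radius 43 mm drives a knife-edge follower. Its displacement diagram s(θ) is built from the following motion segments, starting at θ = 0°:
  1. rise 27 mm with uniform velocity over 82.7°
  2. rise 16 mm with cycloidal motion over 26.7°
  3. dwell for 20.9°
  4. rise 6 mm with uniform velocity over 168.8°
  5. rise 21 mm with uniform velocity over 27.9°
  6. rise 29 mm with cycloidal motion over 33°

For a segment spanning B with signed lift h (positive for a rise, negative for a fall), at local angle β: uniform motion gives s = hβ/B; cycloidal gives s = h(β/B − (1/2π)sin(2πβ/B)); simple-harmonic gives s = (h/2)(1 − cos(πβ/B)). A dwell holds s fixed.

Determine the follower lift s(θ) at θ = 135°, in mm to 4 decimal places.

seg 1 [0°–82.7°] uniform, h=27: full span → s += 27 → s = 27.0000
seg 2 [82.7°–109.4°] cycloidal, h=16: full span → s += 16 → s = 43.0000
seg 3 [109.4°–130.3°] dwell: s stays 43.0000
seg 4 [130.3°–299.1°] uniform, h=6: θ=135° here. β=4.7, B=168.8. 6·4.7/168.8 = 0.1671 → s = 43.1671

43.1671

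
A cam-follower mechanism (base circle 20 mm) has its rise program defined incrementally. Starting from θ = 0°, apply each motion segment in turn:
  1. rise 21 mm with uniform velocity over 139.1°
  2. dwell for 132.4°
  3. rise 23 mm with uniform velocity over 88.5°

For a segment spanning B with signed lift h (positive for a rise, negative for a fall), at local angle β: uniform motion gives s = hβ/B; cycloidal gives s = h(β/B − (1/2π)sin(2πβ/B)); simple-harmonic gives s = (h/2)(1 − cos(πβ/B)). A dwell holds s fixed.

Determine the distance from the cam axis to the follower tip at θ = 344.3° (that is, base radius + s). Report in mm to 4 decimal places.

seg 1 [0°–139.1°] uniform, h=21: full span → s += 21 → s = 21.0000
seg 2 [139.1°–271.5°] dwell: s stays 21.0000
seg 3 [271.5°–360°] uniform, h=23: θ=344.3° here. β=72.8, B=88.5. 23·72.8/88.5 = 18.9198 → s = 39.9198
radial distance = base radius + s = 20 + 39.9198 = 59.9198

59.9198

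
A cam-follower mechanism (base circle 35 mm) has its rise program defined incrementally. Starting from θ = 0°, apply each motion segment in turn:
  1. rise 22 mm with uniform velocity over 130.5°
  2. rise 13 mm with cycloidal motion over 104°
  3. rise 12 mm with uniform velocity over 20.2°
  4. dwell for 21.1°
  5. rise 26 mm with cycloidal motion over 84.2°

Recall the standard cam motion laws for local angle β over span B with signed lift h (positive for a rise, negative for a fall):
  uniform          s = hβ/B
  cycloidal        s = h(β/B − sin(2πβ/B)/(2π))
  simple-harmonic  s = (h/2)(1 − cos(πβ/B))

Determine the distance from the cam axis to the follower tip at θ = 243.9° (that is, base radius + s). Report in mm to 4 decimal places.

seg 1 [0°–130.5°] uniform, h=22: full span → s += 22 → s = 22.0000
seg 2 [130.5°–234.5°] cycloidal, h=13: full span → s += 13 → s = 35.0000
seg 3 [234.5°–254.7°] uniform, h=12: θ=243.9° here. β=9.4, B=20.2. 12·9.4/20.2 = 5.5842 → s = 40.5842
radial distance = base radius + s = 35 + 40.5842 = 75.5842

75.5842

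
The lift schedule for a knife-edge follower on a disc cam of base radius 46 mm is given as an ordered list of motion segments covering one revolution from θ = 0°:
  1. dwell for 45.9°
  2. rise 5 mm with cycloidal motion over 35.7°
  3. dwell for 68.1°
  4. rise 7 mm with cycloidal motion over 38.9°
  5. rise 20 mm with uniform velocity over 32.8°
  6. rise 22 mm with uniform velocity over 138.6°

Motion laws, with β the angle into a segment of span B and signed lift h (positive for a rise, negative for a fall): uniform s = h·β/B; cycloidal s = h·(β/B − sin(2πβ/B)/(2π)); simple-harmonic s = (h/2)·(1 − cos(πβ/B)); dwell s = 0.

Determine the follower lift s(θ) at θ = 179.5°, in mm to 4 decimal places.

seg 1 [0°–45.9°] dwell: s stays 0.0000
seg 2 [45.9°–81.6°] cycloidal, h=5: full span → s += 5 → s = 5.0000
seg 3 [81.6°–149.7°] dwell: s stays 5.0000
seg 4 [149.7°–188.6°] cycloidal, h=7: θ=179.5° here. β=29.8, B=38.9. 7·(0.7661 − sin(2π·0.7661)/(2π)) = 6.4709 → s = 11.4709

11.4709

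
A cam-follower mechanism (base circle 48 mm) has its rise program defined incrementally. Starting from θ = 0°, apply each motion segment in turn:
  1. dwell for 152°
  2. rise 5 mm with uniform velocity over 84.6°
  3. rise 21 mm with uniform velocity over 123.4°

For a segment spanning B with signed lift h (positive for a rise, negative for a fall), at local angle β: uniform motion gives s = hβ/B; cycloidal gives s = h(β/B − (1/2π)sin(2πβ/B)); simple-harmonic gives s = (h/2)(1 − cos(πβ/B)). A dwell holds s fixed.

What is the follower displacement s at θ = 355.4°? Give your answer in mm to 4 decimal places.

seg 1 [0°–152°] dwell: s stays 0.0000
seg 2 [152°–236.6°] uniform, h=5: full span → s += 5 → s = 5.0000
seg 3 [236.6°–360°] uniform, h=21: θ=355.4° here. β=118.8, B=123.4. 21·118.8/123.4 = 20.2172 → s = 25.2172

25.2172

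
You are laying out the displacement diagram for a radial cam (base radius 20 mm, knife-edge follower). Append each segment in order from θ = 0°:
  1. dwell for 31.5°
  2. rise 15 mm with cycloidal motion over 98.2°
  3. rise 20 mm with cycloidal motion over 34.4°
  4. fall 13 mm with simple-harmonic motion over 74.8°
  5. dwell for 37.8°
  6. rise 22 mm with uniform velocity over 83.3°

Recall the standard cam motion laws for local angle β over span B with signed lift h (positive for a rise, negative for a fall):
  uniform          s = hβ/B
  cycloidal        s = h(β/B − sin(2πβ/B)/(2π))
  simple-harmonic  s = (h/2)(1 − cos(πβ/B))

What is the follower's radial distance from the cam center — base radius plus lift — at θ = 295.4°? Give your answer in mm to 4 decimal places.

seg 1 [0°–31.5°] dwell: s stays 0.0000
seg 2 [31.5°–129.7°] cycloidal, h=15: full span → s += 15 → s = 15.0000
seg 3 [129.7°–164.1°] cycloidal, h=20: full span → s += 20 → s = 35.0000
seg 4 [164.1°–238.9°] simple-harmonic, h=-13: full span → s += -13 → s = 22.0000
seg 5 [238.9°–276.7°] dwell: s stays 22.0000
seg 6 [276.7°–360°] uniform, h=22: θ=295.4° here. β=18.7, B=83.3. 22·18.7/83.3 = 4.9388 → s = 26.9388
radial distance = base radius + s = 20 + 26.9388 = 46.9388

46.9388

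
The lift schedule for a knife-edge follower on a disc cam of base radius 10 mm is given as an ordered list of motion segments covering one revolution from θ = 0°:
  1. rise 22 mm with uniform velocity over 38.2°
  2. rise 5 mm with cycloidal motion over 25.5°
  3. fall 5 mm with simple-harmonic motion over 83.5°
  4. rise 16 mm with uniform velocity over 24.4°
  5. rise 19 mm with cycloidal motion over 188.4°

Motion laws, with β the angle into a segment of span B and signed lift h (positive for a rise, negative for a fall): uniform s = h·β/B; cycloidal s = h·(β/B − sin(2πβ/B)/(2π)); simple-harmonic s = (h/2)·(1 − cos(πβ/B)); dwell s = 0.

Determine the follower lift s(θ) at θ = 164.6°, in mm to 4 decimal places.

seg 1 [0°–38.2°] uniform, h=22: full span → s += 22 → s = 22.0000
seg 2 [38.2°–63.7°] cycloidal, h=5: full span → s += 5 → s = 27.0000
seg 3 [63.7°–147.2°] simple-harmonic, h=-5: full span → s += -5 → s = 22.0000
seg 4 [147.2°–171.6°] uniform, h=16: θ=164.6° here. β=17.4, B=24.4. 16·17.4/24.4 = 11.4098 → s = 33.4098

33.4098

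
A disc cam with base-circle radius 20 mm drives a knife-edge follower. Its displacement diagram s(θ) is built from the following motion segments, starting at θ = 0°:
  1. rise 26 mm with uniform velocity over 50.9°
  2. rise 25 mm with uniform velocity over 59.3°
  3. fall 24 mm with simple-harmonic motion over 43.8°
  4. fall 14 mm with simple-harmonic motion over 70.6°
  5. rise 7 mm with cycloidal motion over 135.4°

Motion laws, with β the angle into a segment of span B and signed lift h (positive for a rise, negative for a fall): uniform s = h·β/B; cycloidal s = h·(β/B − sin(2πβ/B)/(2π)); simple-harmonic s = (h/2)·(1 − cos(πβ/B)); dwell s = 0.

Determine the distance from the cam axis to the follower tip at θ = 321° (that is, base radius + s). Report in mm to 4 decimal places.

seg 1 [0°–50.9°] uniform, h=26: full span → s += 26 → s = 26.0000
seg 2 [50.9°–110.2°] uniform, h=25: full span → s += 25 → s = 51.0000
seg 3 [110.2°–154°] simple-harmonic, h=-24: full span → s += -24 → s = 27.0000
seg 4 [154°–224.6°] simple-harmonic, h=-14: full span → s += -14 → s = 13.0000
seg 5 [224.6°–360°] cycloidal, h=7: θ=321° here. β=96.4, B=135.4. 7·(0.7120 − sin(2π·0.7120)/(2π)) = 6.0662 → s = 19.0662
radial distance = base radius + s = 20 + 19.0662 = 39.0662

39.0662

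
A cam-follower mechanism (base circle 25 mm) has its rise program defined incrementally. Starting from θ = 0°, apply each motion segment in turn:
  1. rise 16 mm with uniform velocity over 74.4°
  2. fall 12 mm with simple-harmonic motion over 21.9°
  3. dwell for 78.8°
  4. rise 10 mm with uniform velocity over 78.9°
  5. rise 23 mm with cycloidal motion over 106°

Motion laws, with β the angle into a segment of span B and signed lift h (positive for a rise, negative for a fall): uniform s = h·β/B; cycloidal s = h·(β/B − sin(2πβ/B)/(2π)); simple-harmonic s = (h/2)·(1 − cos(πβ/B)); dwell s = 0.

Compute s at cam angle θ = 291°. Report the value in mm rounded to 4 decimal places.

seg 1 [0°–74.4°] uniform, h=16: full span → s += 16 → s = 16.0000
seg 2 [74.4°–96.3°] simple-harmonic, h=-12: full span → s += -12 → s = 4.0000
seg 3 [96.3°–175.1°] dwell: s stays 4.0000
seg 4 [175.1°–254°] uniform, h=10: full span → s += 10 → s = 14.0000
seg 5 [254°–360°] cycloidal, h=23: θ=291° here. β=37, B=106. 23·(0.3491 − sin(2π·0.3491)/(2π)) = 5.0541 → s = 19.0541

19.0541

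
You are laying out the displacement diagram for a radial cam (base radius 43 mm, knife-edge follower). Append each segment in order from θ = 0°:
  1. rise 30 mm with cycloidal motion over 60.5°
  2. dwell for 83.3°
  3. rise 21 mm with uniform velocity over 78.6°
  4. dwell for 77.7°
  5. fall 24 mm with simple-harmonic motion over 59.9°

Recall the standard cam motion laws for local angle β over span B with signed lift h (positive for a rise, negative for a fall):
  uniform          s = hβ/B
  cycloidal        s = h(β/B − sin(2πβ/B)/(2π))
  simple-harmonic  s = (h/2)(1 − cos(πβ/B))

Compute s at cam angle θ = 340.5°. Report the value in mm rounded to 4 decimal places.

seg 1 [0°–60.5°] cycloidal, h=30: full span → s += 30 → s = 30.0000
seg 2 [60.5°–143.8°] dwell: s stays 30.0000
seg 3 [143.8°–222.4°] uniform, h=21: full span → s += 21 → s = 51.0000
seg 4 [222.4°–300.1°] dwell: s stays 51.0000
seg 5 [300.1°–360°] simple-harmonic, h=-24: θ=340.5° here. β=40.4, B=59.9. -24/2·(1 − cos(π·0.6745)) = -18.2525 → s = 32.7475

32.7475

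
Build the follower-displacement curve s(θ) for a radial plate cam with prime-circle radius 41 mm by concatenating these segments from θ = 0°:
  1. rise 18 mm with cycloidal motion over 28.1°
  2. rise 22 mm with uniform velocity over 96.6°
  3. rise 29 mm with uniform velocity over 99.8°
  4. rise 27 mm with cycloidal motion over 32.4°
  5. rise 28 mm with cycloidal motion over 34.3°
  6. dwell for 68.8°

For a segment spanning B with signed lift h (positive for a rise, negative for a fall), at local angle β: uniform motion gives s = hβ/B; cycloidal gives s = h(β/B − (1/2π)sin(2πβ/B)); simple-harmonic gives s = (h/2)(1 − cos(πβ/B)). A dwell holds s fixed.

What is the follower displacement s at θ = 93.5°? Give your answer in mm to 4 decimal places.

seg 1 [0°–28.1°] cycloidal, h=18: full span → s += 18 → s = 18.0000
seg 2 [28.1°–124.7°] uniform, h=22: θ=93.5° here. β=65.4, B=96.6. 22·65.4/96.6 = 14.8944 → s = 32.8944

32.8944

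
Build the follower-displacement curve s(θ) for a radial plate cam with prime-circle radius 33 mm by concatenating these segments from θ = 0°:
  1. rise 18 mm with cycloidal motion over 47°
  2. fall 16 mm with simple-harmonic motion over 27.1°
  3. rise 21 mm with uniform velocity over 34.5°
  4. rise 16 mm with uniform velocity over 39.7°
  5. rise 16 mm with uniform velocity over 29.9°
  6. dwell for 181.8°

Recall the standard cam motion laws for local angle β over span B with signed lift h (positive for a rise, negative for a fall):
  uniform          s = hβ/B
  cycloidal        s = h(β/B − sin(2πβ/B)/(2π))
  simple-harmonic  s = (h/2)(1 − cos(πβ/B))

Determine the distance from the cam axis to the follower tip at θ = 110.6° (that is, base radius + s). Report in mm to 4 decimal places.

seg 1 [0°–47°] cycloidal, h=18: full span → s += 18 → s = 18.0000
seg 2 [47°–74.1°] simple-harmonic, h=-16: full span → s += -16 → s = 2.0000
seg 3 [74.1°–108.6°] uniform, h=21: full span → s += 21 → s = 23.0000
seg 4 [108.6°–148.3°] uniform, h=16: θ=110.6° here. β=2, B=39.7. 16·2/39.7 = 0.8060 → s = 23.8060
radial distance = base radius + s = 33 + 23.8060 = 56.8060

56.8060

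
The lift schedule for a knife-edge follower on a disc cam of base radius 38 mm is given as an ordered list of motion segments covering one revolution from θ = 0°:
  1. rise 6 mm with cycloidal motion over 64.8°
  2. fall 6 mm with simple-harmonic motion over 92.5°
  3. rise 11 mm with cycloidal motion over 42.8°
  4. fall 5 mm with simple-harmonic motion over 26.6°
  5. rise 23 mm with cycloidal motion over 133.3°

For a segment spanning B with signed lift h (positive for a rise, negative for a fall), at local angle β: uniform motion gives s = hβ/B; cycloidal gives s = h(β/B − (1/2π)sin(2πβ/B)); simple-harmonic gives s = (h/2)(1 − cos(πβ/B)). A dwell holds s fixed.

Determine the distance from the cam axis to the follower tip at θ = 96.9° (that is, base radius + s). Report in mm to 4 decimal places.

seg 1 [0°–64.8°] cycloidal, h=6: full span → s += 6 → s = 6.0000
seg 2 [64.8°–157.3°] simple-harmonic, h=-6: θ=96.9° here. β=32.1, B=92.5. -6/2·(1 − cos(π·0.3470)) = -1.6131 → s = 4.3869
radial distance = base radius + s = 38 + 4.3869 = 42.3869

42.3869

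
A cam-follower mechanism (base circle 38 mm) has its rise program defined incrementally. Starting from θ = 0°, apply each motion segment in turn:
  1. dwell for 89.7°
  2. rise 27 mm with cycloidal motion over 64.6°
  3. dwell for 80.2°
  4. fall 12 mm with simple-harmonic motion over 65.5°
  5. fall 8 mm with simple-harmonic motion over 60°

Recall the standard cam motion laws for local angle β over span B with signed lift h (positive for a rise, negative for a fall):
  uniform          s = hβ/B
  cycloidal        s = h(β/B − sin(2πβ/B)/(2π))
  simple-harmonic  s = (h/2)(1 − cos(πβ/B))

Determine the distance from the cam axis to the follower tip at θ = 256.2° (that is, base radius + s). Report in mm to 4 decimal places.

seg 1 [0°–89.7°] dwell: s stays 0.0000
seg 2 [89.7°–154.3°] cycloidal, h=27: full span → s += 27 → s = 27.0000
seg 3 [154.3°–234.5°] dwell: s stays 27.0000
seg 4 [234.5°–300°] simple-harmonic, h=-12: θ=256.2° here. β=21.7, B=65.5. -12/2·(1 − cos(π·0.3313)) = -2.9668 → s = 24.0332
radial distance = base radius + s = 38 + 24.0332 = 62.0332

62.0332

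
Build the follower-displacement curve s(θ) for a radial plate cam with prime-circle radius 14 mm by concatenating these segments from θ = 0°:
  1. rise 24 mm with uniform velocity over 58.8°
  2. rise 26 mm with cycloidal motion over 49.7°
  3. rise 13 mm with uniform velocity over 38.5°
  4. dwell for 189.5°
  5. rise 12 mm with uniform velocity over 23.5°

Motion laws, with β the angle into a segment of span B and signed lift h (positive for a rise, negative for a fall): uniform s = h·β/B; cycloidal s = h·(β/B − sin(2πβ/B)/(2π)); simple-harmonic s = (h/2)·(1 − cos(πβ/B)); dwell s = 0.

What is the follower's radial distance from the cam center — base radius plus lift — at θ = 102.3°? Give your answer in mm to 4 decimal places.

seg 1 [0°–58.8°] uniform, h=24: full span → s += 24 → s = 24.0000
seg 2 [58.8°–108.5°] cycloidal, h=26: θ=102.3° here. β=43.5, B=49.7. 26·(0.8753 − sin(2π·0.8753)/(2π)) = 25.6779 → s = 49.6779
radial distance = base radius + s = 14 + 49.6779 = 63.6779

63.6779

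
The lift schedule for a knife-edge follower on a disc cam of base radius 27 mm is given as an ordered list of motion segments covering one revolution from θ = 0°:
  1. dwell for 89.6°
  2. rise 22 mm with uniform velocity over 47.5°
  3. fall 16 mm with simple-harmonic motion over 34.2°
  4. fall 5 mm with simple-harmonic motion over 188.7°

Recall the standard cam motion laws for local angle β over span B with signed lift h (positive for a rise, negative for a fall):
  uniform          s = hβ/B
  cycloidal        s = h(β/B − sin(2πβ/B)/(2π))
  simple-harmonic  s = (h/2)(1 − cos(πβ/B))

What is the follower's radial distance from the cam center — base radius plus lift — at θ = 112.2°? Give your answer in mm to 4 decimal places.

seg 1 [0°–89.6°] dwell: s stays 0.0000
seg 2 [89.6°–137.1°] uniform, h=22: θ=112.2° here. β=22.6, B=47.5. 22·22.6/47.5 = 10.4674 → s = 10.4674
radial distance = base radius + s = 27 + 10.4674 = 37.4674

37.4674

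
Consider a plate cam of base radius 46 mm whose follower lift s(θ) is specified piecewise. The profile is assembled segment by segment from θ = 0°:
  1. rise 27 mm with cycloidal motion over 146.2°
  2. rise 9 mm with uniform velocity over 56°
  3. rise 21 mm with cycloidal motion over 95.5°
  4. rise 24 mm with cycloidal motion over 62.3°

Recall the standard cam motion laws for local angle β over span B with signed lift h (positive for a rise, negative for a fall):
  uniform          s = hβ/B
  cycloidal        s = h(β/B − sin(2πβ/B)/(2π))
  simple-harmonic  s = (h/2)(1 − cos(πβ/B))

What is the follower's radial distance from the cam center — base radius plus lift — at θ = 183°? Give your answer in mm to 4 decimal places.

seg 1 [0°–146.2°] cycloidal, h=27: full span → s += 27 → s = 27.0000
seg 2 [146.2°–202.2°] uniform, h=9: θ=183° here. β=36.8, B=56. 9·36.8/56 = 5.9143 → s = 32.9143
radial distance = base radius + s = 46 + 32.9143 = 78.9143

78.9143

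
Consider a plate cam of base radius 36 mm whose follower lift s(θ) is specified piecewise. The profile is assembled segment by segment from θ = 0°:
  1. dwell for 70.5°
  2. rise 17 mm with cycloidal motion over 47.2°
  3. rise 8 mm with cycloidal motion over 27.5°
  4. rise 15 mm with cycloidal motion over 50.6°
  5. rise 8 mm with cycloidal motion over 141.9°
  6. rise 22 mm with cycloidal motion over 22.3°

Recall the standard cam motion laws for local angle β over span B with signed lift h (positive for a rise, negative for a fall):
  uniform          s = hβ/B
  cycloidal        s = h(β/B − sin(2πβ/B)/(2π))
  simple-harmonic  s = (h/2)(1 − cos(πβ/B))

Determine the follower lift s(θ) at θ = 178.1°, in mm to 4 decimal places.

seg 1 [0°–70.5°] dwell: s stays 0.0000
seg 2 [70.5°–117.7°] cycloidal, h=17: full span → s += 17 → s = 17.0000
seg 3 [117.7°–145.2°] cycloidal, h=8: full span → s += 8 → s = 25.0000
seg 4 [145.2°–195.8°] cycloidal, h=15: θ=178.1° here. β=32.9, B=50.6. 15·(0.6502 − sin(2π·0.6502)/(2π)) = 11.6861 → s = 36.6861

36.6861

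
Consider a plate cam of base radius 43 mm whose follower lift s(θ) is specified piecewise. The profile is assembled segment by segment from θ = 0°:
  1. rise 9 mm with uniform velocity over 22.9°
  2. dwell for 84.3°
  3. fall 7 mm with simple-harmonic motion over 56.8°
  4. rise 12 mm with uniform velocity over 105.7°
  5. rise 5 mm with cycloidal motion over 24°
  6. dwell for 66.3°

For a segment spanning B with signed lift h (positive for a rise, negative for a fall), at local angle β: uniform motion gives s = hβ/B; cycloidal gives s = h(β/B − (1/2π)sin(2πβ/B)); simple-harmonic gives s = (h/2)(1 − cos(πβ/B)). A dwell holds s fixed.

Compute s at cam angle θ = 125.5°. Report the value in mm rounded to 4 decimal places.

seg 1 [0°–22.9°] uniform, h=9: full span → s += 9 → s = 9.0000
seg 2 [22.9°–107.2°] dwell: s stays 9.0000
seg 3 [107.2°–164°] simple-harmonic, h=-7: θ=125.5° here. β=18.3, B=56.8. -7/2·(1 − cos(π·0.3222)) = -1.6449 → s = 7.3551

7.3551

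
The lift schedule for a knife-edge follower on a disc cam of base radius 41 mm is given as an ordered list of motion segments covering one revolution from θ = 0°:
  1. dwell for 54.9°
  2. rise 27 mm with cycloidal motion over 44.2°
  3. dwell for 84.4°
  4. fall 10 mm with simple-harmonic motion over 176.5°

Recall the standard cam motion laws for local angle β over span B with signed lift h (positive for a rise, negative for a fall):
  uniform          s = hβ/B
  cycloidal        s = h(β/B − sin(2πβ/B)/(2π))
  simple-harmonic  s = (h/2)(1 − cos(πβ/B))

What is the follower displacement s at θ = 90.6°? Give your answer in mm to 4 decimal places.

seg 1 [0°–54.9°] dwell: s stays 0.0000
seg 2 [54.9°–99.1°] cycloidal, h=27: θ=90.6° here. β=35.7, B=44.2. 27·(0.8077 − sin(2π·0.8077)/(2π)) = 25.8256 → s = 25.8256

25.8256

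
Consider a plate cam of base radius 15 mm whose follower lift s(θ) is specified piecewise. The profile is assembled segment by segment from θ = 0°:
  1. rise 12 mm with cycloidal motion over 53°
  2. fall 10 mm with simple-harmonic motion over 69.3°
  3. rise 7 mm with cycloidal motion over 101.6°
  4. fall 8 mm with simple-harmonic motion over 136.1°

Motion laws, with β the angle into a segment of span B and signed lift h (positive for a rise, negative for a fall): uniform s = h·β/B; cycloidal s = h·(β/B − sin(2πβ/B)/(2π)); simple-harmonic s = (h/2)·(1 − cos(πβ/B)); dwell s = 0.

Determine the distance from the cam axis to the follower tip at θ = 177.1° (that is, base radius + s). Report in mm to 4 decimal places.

seg 1 [0°–53°] cycloidal, h=12: full span → s += 12 → s = 12.0000
seg 2 [53°–122.3°] simple-harmonic, h=-10: full span → s += -10 → s = 2.0000
seg 3 [122.3°–223.9°] cycloidal, h=7: θ=177.1° here. β=54.8, B=101.6. 7·(0.5394 − sin(2π·0.5394)/(2π)) = 4.0484 → s = 6.0484
radial distance = base radius + s = 15 + 6.0484 = 21.0484

21.0484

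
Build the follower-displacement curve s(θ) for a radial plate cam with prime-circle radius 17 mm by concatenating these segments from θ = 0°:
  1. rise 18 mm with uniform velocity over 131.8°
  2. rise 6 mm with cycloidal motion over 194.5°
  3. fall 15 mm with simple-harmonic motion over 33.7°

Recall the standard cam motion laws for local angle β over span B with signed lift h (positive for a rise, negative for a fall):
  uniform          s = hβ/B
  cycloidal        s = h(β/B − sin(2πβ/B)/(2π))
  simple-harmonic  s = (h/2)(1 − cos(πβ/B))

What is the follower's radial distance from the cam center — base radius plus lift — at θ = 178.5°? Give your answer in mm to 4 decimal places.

seg 1 [0°–131.8°] uniform, h=18: full span → s += 18 → s = 18.0000
seg 2 [131.8°–326.3°] cycloidal, h=6: θ=178.5° here. β=46.7, B=194.5. 6·(0.2401 − sin(2π·0.2401)/(2π)) = 0.4875 → s = 18.4875
radial distance = base radius + s = 17 + 18.4875 = 35.4875

35.4875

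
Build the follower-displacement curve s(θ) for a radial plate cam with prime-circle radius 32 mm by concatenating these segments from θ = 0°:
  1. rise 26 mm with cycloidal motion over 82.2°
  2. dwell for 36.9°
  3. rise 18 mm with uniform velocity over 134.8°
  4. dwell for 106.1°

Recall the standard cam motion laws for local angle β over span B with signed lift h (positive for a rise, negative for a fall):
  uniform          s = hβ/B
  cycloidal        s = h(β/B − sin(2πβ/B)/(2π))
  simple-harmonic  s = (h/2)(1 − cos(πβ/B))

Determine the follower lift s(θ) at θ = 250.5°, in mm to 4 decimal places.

seg 1 [0°–82.2°] cycloidal, h=26: full span → s += 26 → s = 26.0000
seg 2 [82.2°–119.1°] dwell: s stays 26.0000
seg 3 [119.1°–253.9°] uniform, h=18: θ=250.5° here. β=131.4, B=134.8. 18·131.4/134.8 = 17.5460 → s = 43.5460

43.5460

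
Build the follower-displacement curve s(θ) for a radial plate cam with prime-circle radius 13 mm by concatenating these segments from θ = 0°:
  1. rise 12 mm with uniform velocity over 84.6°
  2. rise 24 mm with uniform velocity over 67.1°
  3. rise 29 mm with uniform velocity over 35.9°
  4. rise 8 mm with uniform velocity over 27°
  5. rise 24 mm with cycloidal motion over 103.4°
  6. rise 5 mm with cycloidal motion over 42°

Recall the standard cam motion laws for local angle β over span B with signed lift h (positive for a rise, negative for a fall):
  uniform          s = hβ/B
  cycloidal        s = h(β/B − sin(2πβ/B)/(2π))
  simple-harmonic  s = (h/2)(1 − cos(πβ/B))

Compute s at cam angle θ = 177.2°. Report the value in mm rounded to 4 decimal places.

seg 1 [0°–84.6°] uniform, h=12: full span → s += 12 → s = 12.0000
seg 2 [84.6°–151.7°] uniform, h=24: full span → s += 24 → s = 36.0000
seg 3 [151.7°–187.6°] uniform, h=29: θ=177.2° here. β=25.5, B=35.9. 29·25.5/35.9 = 20.5989 → s = 56.5989

56.5989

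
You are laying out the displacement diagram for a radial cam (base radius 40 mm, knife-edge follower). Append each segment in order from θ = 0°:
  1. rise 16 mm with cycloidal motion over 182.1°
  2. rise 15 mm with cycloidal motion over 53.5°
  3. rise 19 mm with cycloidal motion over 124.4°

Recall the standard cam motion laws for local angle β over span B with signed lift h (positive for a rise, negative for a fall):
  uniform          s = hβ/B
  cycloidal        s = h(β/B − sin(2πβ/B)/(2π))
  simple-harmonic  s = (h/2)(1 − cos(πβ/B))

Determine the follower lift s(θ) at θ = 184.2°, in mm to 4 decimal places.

seg 1 [0°–182.1°] cycloidal, h=16: full span → s += 16 → s = 16.0000
seg 2 [182.1°–235.6°] cycloidal, h=15: θ=184.2° here. β=2.1, B=53.5. 15·(0.0393 − sin(2π·0.0393)/(2π)) = 0.0060 → s = 16.0060

16.0060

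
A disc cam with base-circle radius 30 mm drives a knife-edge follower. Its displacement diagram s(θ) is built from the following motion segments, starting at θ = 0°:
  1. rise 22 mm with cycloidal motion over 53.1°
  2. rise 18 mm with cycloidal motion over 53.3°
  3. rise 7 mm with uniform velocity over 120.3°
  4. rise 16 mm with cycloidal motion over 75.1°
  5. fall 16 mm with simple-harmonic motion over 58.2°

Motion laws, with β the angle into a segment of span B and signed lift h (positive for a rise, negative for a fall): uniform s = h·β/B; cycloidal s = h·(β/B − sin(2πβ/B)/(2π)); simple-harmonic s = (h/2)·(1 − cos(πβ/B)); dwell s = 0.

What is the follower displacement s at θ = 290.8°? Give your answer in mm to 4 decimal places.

seg 1 [0°–53.1°] cycloidal, h=22: full span → s += 22 → s = 22.0000
seg 2 [53.1°–106.4°] cycloidal, h=18: full span → s += 18 → s = 40.0000
seg 3 [106.4°–226.7°] uniform, h=7: full span → s += 7 → s = 47.0000
seg 4 [226.7°–301.8°] cycloidal, h=16: θ=290.8° here. β=64.1, B=75.1. 16·(0.8535 − sin(2π·0.8535)/(2π)) = 15.6829 → s = 62.6829

62.6829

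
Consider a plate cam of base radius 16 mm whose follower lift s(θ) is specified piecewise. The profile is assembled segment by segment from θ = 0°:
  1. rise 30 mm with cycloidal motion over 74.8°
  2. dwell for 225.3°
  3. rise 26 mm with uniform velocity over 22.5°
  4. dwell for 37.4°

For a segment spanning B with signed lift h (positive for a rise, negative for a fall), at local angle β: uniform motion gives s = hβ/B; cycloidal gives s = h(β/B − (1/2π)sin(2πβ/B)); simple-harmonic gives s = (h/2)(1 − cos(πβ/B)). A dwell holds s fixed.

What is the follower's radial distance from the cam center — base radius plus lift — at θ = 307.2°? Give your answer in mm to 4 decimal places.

seg 1 [0°–74.8°] cycloidal, h=30: full span → s += 30 → s = 30.0000
seg 2 [74.8°–300.1°] dwell: s stays 30.0000
seg 3 [300.1°–322.6°] uniform, h=26: θ=307.2° here. β=7.1, B=22.5. 26·7.1/22.5 = 8.2044 → s = 38.2044
radial distance = base radius + s = 16 + 38.2044 = 54.2044

54.2044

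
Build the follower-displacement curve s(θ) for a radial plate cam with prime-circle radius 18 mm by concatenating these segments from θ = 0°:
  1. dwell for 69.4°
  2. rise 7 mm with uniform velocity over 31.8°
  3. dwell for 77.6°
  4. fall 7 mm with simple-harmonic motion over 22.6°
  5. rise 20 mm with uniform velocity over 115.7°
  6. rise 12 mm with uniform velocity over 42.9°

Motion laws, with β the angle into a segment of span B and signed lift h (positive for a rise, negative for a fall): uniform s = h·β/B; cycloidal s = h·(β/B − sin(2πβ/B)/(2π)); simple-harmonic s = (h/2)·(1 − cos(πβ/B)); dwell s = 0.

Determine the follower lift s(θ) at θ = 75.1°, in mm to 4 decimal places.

seg 1 [0°–69.4°] dwell: s stays 0.0000
seg 2 [69.4°–101.2°] uniform, h=7: θ=75.1° here. β=5.7, B=31.8. 7·5.7/31.8 = 1.2547 → s = 1.2547

1.2547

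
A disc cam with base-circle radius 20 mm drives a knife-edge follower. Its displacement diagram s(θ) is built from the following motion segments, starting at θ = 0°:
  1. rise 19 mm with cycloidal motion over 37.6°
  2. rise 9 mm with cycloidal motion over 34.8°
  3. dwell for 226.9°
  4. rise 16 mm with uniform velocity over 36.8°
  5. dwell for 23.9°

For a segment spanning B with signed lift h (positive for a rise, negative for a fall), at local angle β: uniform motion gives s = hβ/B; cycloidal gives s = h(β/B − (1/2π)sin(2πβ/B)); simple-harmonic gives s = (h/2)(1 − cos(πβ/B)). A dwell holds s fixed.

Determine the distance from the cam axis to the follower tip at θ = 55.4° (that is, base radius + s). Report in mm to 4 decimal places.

seg 1 [0°–37.6°] cycloidal, h=19: full span → s += 19 → s = 19.0000
seg 2 [37.6°–72.4°] cycloidal, h=9: θ=55.4° here. β=17.8, B=34.8. 9·(0.5115 − sin(2π·0.5115)/(2π)) = 4.7068 → s = 23.7068
radial distance = base radius + s = 20 + 23.7068 = 43.7068

43.7068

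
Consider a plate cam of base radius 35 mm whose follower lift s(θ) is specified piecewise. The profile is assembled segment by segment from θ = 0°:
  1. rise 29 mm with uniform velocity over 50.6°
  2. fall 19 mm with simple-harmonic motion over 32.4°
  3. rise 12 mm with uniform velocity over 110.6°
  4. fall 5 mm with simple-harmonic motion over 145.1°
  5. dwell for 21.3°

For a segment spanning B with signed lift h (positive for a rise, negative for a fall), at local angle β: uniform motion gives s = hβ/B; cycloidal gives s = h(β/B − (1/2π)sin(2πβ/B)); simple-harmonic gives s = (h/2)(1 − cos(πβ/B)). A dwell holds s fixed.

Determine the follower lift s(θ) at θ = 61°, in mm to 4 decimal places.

seg 1 [0°–50.6°] uniform, h=29: full span → s += 29 → s = 29.0000
seg 2 [50.6°–83°] simple-harmonic, h=-19: θ=61° here. β=10.4, B=32.4. -19/2·(1 − cos(π·0.3210)) = -4.4346 → s = 24.5654

24.5654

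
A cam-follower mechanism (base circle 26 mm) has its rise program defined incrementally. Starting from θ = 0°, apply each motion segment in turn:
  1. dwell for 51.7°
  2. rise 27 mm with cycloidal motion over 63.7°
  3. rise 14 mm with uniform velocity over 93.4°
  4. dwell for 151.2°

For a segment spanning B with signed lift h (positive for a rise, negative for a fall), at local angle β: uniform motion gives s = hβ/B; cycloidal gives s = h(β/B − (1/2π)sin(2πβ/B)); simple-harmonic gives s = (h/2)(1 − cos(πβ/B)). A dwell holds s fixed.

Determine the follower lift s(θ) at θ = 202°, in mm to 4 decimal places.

seg 1 [0°–51.7°] dwell: s stays 0.0000
seg 2 [51.7°–115.4°] cycloidal, h=27: full span → s += 27 → s = 27.0000
seg 3 [115.4°–208.8°] uniform, h=14: θ=202° here. β=86.6, B=93.4. 14·86.6/93.4 = 12.9807 → s = 39.9807

39.9807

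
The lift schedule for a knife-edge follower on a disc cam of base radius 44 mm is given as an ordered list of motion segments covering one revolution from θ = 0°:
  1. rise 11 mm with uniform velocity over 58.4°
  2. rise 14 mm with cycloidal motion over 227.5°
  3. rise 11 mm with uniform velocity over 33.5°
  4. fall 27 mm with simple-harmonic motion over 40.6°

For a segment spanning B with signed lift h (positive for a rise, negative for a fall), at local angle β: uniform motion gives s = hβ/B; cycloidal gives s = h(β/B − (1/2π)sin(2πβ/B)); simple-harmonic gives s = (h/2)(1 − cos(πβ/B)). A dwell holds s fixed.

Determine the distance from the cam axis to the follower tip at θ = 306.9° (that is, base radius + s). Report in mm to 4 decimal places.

seg 1 [0°–58.4°] uniform, h=11: full span → s += 11 → s = 11.0000
seg 2 [58.4°–285.9°] cycloidal, h=14: full span → s += 14 → s = 25.0000
seg 3 [285.9°–319.4°] uniform, h=11: θ=306.9° here. β=21, B=33.5. 11·21/33.5 = 6.8955 → s = 31.8955
radial distance = base radius + s = 44 + 31.8955 = 75.8955

75.8955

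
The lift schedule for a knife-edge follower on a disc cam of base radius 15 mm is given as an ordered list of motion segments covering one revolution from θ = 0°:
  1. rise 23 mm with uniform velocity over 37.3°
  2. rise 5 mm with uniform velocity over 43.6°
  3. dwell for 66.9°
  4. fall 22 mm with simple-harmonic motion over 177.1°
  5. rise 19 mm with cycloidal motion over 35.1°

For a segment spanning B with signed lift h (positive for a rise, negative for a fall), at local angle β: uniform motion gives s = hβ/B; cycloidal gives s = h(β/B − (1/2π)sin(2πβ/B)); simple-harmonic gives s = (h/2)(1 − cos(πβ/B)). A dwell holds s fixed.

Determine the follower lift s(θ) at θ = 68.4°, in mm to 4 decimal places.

seg 1 [0°–37.3°] uniform, h=23: full span → s += 23 → s = 23.0000
seg 2 [37.3°–80.9°] uniform, h=5: θ=68.4° here. β=31.1, B=43.6. 5·31.1/43.6 = 3.5665 → s = 26.5665

26.5665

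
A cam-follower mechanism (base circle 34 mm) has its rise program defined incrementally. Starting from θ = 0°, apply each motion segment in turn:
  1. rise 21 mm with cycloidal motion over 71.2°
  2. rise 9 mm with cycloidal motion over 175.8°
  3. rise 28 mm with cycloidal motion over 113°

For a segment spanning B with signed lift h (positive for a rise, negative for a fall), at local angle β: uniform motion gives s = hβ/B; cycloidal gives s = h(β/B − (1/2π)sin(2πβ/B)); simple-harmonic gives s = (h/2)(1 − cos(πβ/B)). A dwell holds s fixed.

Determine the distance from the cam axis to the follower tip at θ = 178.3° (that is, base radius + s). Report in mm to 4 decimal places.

seg 1 [0°–71.2°] cycloidal, h=21: full span → s += 21 → s = 21.0000
seg 2 [71.2°–247°] cycloidal, h=9: θ=178.3° here. β=107.1, B=175.8. 9·(0.6092 − sin(2π·0.6092)/(2π)) = 6.3905 → s = 27.3905
radial distance = base radius + s = 34 + 27.3905 = 61.3905

61.3905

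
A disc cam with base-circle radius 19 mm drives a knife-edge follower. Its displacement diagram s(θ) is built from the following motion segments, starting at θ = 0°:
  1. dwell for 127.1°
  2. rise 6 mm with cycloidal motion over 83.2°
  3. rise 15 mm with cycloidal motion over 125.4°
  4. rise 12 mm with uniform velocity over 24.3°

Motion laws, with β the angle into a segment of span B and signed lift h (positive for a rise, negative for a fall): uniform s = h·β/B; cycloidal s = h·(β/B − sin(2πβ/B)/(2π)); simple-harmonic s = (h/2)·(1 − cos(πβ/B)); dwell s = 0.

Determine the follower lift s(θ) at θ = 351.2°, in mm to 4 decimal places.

seg 1 [0°–127.1°] dwell: s stays 0.0000
seg 2 [127.1°–210.3°] cycloidal, h=6: full span → s += 6 → s = 6.0000
seg 3 [210.3°–335.7°] cycloidal, h=15: full span → s += 15 → s = 21.0000
seg 4 [335.7°–360°] uniform, h=12: θ=351.2° here. β=15.5, B=24.3. 12·15.5/24.3 = 7.6543 → s = 28.6543

28.6543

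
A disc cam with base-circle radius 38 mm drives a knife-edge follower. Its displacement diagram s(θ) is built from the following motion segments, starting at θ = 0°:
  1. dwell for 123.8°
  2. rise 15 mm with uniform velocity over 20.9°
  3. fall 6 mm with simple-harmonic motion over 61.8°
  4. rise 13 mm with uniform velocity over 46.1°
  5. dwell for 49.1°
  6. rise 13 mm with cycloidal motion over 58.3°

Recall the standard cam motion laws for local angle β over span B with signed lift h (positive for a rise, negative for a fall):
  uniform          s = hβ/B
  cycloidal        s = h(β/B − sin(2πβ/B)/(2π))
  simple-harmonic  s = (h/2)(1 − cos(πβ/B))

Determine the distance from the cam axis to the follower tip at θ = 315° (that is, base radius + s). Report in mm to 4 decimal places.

seg 1 [0°–123.8°] dwell: s stays 0.0000
seg 2 [123.8°–144.7°] uniform, h=15: full span → s += 15 → s = 15.0000
seg 3 [144.7°–206.5°] simple-harmonic, h=-6: full span → s += -6 → s = 9.0000
seg 4 [206.5°–252.6°] uniform, h=13: full span → s += 13 → s = 22.0000
seg 5 [252.6°–301.7°] dwell: s stays 22.0000
seg 6 [301.7°–360°] cycloidal, h=13: θ=315° here. β=13.3, B=58.3. 13·(0.2281 − sin(2π·0.2281)/(2π)) = 0.9162 → s = 22.9162
radial distance = base radius + s = 38 + 22.9162 = 60.9162

60.9162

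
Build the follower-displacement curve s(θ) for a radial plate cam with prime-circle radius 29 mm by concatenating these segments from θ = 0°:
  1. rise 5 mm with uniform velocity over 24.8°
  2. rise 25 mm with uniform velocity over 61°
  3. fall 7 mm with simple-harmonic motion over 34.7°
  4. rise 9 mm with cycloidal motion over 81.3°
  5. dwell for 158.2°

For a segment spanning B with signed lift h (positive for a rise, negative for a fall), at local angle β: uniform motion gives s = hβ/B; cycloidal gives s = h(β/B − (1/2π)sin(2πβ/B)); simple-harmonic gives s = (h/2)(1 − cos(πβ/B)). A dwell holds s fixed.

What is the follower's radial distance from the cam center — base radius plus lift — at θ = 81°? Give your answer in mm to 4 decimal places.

seg 1 [0°–24.8°] uniform, h=5: full span → s += 5 → s = 5.0000
seg 2 [24.8°–85.8°] uniform, h=25: θ=81° here. β=56.2, B=61. 25·56.2/61 = 23.0328 → s = 28.0328
radial distance = base radius + s = 29 + 28.0328 = 57.0328

57.0328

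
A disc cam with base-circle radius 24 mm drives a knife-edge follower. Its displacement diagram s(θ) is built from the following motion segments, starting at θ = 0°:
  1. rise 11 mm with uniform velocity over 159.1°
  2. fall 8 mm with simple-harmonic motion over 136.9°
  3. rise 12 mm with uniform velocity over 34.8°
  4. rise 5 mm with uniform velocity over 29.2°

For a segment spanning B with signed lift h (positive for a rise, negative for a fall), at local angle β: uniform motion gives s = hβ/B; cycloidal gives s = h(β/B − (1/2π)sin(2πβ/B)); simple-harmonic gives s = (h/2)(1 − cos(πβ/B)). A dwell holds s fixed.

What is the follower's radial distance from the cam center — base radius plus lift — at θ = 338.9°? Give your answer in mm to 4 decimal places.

seg 1 [0°–159.1°] uniform, h=11: full span → s += 11 → s = 11.0000
seg 2 [159.1°–296°] simple-harmonic, h=-8: full span → s += -8 → s = 3.0000
seg 3 [296°–330.8°] uniform, h=12: full span → s += 12 → s = 15.0000
seg 4 [330.8°–360°] uniform, h=5: θ=338.9° here. β=8.1, B=29.2. 5·8.1/29.2 = 1.3870 → s = 16.3870
radial distance = base radius + s = 24 + 16.3870 = 40.3870

40.3870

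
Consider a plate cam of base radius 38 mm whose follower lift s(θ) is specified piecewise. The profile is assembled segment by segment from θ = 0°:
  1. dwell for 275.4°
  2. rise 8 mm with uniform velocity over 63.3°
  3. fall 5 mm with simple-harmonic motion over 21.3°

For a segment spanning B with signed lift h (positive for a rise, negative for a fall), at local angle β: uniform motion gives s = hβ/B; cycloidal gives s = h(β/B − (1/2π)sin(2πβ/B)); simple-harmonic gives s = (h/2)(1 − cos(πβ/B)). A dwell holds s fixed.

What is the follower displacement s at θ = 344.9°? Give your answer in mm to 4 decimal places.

seg 1 [0°–275.4°] dwell: s stays 0.0000
seg 2 [275.4°–338.7°] uniform, h=8: full span → s += 8 → s = 8.0000
seg 3 [338.7°–360°] simple-harmonic, h=-5: θ=344.9° here. β=6.2, B=21.3. -5/2·(1 − cos(π·0.2911)) = -0.9744 → s = 7.0256

7.0256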